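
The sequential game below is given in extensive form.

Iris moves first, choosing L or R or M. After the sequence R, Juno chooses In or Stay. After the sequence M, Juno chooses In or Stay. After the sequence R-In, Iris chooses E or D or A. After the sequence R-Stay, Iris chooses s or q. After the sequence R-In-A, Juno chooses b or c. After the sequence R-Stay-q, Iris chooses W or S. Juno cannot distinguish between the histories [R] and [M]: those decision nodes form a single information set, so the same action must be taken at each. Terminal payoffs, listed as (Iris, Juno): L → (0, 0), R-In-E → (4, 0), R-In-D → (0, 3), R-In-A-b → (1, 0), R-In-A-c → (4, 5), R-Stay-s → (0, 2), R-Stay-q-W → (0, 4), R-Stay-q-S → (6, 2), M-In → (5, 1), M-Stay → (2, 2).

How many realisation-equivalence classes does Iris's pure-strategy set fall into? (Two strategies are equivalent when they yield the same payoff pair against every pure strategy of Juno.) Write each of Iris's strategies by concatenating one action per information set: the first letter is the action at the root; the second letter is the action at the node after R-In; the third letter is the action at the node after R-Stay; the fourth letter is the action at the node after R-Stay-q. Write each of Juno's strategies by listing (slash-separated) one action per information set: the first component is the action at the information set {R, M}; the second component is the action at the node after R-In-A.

11

Iris has 36 pure strategies: LEsW, LEsS, LEqW, LEqS, LDsW, LDsS, LDqW, LDqS, LAsW, LAsS, LAqW, LAqS, REsW, REsS, REqW, REqS, RDsW, RDsS, RDqW, RDqS, RAsW, RAsS, RAqW, RAqS, MEsW, MEsS, MEqW, MEqS, MDsW, MDsS, MDqW, MDqS, MAsW, MAsS, MAqW, MAqS. Columns: In/b, In/c, Stay/b, Stay/c.
{LEsW, LEsS, LEqW, LEqS, LDsW, LDsS, LDqW, LDqS, LAsW, LAsS, LAqW, LAqS} → row (0,0) (0,0) (0,0) (0,0)
{REsW, REsS} → row (4,0) (4,0) (0,2) (0,2)
{REqW} → row (4,0) (4,0) (0,4) (0,4)
{REqS} → row (4,0) (4,0) (6,2) (6,2)
{RDsW, RDsS} → row (0,3) (0,3) (0,2) (0,2)
{RDqW} → row (0,3) (0,3) (0,4) (0,4)
{RDqS} → row (0,3) (0,3) (6,2) (6,2)
{RAsW, RAsS} → row (1,0) (4,5) (0,2) (0,2)
{RAqW} → row (1,0) (4,5) (0,4) (0,4)
{RAqS} → row (1,0) (4,5) (6,2) (6,2)
{MEsW, MEsS, MEqW, MEqS, MDsW, MDsS, MDqW, MDqS, MAsW, MAsS, MAqW, MAqS} → row (5,1) (5,1) (2,2) (2,2)
That's 11 distinct rows out of 36 strategies.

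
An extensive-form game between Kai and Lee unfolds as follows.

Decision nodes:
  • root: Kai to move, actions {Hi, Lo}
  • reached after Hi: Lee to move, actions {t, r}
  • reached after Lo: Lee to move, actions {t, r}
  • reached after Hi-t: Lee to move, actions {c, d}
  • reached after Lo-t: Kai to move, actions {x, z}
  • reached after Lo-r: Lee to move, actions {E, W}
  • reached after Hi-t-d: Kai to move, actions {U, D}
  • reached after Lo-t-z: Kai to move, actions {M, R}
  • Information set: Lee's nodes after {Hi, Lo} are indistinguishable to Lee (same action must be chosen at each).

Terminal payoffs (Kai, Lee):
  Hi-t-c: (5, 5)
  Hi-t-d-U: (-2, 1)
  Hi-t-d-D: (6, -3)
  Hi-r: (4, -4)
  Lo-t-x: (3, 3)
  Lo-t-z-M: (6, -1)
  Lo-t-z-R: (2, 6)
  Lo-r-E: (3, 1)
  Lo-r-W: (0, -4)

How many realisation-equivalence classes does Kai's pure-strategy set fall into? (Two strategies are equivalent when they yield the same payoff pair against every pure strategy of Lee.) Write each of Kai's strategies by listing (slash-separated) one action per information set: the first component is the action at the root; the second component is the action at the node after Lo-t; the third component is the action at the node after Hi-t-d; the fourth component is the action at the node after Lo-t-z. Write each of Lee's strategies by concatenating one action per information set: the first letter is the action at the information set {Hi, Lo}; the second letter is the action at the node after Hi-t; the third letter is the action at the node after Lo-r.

5

Kai has 16 pure strategies: Hi/x/U/M, Hi/x/U/R, Hi/x/D/M, Hi/x/D/R, Hi/z/U/M, Hi/z/U/R, Hi/z/D/M, Hi/z/D/R, Lo/x/U/M, Lo/x/U/R, Lo/x/D/M, Lo/x/D/R, Lo/z/U/M, Lo/z/U/R, Lo/z/D/M, Lo/z/D/R. Columns: tcE, tcW, tdE, tdW, rcE, rcW, rdE, rdW.
{Hi/x/U/M, Hi/x/U/R, Hi/z/U/M, Hi/z/U/R} → row (5,5) (5,5) (-2,1) (-2,1) (4,-4) (4,-4) (4,-4) (4,-4)
{Hi/x/D/M, Hi/x/D/R, Hi/z/D/M, Hi/z/D/R} → row (5,5) (5,5) (6,-3) (6,-3) (4,-4) (4,-4) (4,-4) (4,-4)
{Lo/x/U/M, Lo/x/U/R, Lo/x/D/M, Lo/x/D/R} → row (3,3) (3,3) (3,3) (3,3) (3,1) (0,-4) (3,1) (0,-4)
{Lo/z/U/M, Lo/z/D/M} → row (6,-1) (6,-1) (6,-1) (6,-1) (3,1) (0,-4) (3,1) (0,-4)
{Lo/z/U/R, Lo/z/D/R} → row (2,6) (2,6) (2,6) (2,6) (3,1) (0,-4) (3,1) (0,-4)
That's 5 distinct rows out of 16 strategies.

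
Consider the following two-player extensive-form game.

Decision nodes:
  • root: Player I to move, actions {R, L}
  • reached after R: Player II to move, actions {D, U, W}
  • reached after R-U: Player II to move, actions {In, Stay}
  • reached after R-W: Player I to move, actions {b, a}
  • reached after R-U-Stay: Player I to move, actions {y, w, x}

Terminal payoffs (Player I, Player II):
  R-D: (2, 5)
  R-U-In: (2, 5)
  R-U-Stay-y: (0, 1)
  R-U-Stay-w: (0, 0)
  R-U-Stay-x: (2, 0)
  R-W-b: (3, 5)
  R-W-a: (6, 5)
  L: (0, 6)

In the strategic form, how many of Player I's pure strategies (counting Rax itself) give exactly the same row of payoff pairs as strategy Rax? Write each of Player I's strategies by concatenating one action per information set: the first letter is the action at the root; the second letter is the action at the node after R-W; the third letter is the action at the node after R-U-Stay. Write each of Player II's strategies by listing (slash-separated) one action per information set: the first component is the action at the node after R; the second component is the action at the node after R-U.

Row for Rax (columns D/In, D/Stay, U/In, U/Stay, W/In, W/Stay): (2,5) (2,5) (2,5) (2,0) (6,5) (6,5).
Every one of Player I's information sets is on the play path for some reply by Player II when Player I follows Rax.
Changing the action at any of them therefore changes at least one column, so only Rax itself gives this row.

1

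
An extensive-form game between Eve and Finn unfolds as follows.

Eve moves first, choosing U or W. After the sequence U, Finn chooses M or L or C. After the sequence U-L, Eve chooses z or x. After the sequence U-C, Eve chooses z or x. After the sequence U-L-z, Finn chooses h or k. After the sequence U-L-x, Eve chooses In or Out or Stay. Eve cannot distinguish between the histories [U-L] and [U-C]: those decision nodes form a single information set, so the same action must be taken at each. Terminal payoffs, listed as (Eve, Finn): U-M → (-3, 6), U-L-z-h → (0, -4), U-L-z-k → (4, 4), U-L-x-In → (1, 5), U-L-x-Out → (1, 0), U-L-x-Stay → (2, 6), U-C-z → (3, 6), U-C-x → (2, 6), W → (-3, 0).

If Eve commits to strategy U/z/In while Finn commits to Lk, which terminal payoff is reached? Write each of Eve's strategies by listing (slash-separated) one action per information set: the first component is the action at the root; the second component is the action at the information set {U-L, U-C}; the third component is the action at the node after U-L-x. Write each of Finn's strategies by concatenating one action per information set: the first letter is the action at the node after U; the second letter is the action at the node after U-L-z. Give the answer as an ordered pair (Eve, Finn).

Trace the play path from the root:
  Eve plays U
  Finn plays L at [U]
  Eve plays z at [U-L]
  Finn plays k at [U-L-z]
→ terminal payoff (4, 4).
(Eve's choice at the node after U-L-x is never reached on this path, so it doesn't affect the outcome.)

(4, 4)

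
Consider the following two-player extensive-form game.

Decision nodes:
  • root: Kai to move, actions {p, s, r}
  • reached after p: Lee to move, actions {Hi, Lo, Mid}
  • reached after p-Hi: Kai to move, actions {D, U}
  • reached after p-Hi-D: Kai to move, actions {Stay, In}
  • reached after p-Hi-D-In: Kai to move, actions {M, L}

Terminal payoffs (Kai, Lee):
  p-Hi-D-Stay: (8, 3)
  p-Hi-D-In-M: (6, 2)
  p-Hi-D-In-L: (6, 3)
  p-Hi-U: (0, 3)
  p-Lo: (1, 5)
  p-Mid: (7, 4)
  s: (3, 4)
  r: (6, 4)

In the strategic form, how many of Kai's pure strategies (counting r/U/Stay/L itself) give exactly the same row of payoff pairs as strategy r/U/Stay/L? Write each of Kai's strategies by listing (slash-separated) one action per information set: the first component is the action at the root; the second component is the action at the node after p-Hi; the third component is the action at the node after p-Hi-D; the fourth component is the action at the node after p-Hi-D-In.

8

Row for r/U/Stay/L (columns Hi, Lo, Mid): (6,4) (6,4) (6,4).
Under r/U/Stay/L, Kai's choice at the node after p-Hi and at the node after p-Hi-D and at the node after p-Hi-D-In can never be reached regardless of what Lee does, so varying those choices leaves every outcome unchanged.
Holding the reachable choices fixed and varying the unreachable ones freely already gives 2 × 2 × 2 = 8 equivalent strategies.
No other strategy reproduces this row, so those 8 are the full class: r/D/Stay/M, r/D/Stay/L, r/D/In/M, r/D/In/L, r/U/Stay/M, r/U/Stay/L, r/U/In/M, r/U/In/L.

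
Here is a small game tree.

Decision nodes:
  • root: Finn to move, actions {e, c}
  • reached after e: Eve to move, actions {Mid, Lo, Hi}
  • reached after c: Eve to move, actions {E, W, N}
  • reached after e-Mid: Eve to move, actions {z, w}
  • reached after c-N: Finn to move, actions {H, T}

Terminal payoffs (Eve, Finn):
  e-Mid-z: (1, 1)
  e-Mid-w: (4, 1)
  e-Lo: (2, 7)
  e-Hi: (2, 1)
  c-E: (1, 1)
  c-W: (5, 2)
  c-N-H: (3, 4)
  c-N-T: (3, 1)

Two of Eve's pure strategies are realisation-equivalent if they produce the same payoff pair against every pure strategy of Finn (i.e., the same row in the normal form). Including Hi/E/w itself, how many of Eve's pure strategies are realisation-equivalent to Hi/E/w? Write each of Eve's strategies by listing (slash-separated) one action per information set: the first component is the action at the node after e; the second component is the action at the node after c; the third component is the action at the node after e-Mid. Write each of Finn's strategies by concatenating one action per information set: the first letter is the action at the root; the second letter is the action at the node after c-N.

2

Row for Hi/E/w (columns eH, eT, cH, cT): (2,1) (2,1) (1,1) (1,1).
Under Hi/E/w, Eve's choice at the node after e-Mid can never be reached regardless of what Finn does, so varying those choices leaves every outcome unchanged.
Holding the reachable choices fixed and varying the unreachable one freely already gives 2 equivalent strategies.
No other strategy reproduces this row, so those 2 are the full class: Hi/E/z, Hi/E/w.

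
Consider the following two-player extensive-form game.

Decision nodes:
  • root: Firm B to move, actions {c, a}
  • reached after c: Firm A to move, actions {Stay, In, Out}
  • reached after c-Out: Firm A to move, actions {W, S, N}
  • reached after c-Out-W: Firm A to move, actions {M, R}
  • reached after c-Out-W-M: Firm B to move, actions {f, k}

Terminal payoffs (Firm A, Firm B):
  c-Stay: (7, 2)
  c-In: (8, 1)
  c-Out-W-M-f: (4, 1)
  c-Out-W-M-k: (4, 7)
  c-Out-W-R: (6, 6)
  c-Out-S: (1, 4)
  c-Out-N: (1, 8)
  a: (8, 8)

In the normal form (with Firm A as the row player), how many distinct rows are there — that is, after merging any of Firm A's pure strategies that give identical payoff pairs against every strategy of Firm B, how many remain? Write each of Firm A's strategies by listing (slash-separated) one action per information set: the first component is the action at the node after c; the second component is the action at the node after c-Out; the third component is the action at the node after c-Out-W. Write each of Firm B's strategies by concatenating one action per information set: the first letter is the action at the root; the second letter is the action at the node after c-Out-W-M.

6

Firm A has 18 pure strategies: Stay/W/M, Stay/W/R, Stay/S/M, Stay/S/R, Stay/N/M, Stay/N/R, In/W/M, In/W/R, In/S/M, In/S/R, In/N/M, In/N/R, Out/W/M, Out/W/R, Out/S/M, Out/S/R, Out/N/M, Out/N/R. Columns: cf, ck, af, ak.
{Stay/W/M, Stay/W/R, Stay/S/M, Stay/S/R, Stay/N/M, Stay/N/R} → row (7,2) (7,2) (8,8) (8,8)
{In/W/M, In/W/R, In/S/M, In/S/R, In/N/M, In/N/R} → row (8,1) (8,1) (8,8) (8,8)
{Out/W/M} → row (4,1) (4,7) (8,8) (8,8)
{Out/W/R} → row (6,6) (6,6) (8,8) (8,8)
{Out/S/M, Out/S/R} → row (1,4) (1,4) (8,8) (8,8)
{Out/N/M, Out/N/R} → row (1,8) (1,8) (8,8) (8,8)
That's 6 distinct rows out of 18 strategies.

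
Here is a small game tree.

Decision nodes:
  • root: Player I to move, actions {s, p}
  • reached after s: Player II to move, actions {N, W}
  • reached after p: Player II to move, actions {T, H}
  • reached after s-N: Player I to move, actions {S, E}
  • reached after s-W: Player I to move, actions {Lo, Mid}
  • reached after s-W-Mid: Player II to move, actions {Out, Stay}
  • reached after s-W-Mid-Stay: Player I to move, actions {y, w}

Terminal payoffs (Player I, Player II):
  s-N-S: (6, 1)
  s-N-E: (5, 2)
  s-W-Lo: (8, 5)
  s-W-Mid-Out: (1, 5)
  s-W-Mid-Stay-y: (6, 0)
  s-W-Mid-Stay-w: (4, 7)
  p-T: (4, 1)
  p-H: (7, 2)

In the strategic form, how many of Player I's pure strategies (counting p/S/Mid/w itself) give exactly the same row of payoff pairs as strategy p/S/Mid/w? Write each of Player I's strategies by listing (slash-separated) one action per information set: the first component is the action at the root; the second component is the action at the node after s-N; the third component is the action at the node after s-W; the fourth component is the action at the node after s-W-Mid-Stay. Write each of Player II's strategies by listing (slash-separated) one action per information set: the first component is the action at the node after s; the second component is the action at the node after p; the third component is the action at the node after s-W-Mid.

Row for p/S/Mid/w (columns N/T/Out, N/T/Stay, N/H/Out, N/H/Stay, W/T/Out, W/T/Stay, W/H/Out, W/H/Stay): (4,1) (4,1) (7,2) (7,2) (4,1) (4,1) (7,2) (7,2).
Under p/S/Mid/w, Player I's choice at the node after s-N and at the node after s-W and at the node after s-W-Mid-Stay can never be reached regardless of what Player II does, so varying those choices leaves every outcome unchanged.
Holding the reachable choices fixed and varying the unreachable ones freely already gives 2 × 2 × 2 = 8 equivalent strategies.
No other strategy reproduces this row, so those 8 are the full class: p/S/Lo/y, p/S/Lo/w, p/S/Mid/y, p/S/Mid/w, p/E/Lo/y, p/E/Lo/w, p/E/Mid/y, p/E/Mid/w.

8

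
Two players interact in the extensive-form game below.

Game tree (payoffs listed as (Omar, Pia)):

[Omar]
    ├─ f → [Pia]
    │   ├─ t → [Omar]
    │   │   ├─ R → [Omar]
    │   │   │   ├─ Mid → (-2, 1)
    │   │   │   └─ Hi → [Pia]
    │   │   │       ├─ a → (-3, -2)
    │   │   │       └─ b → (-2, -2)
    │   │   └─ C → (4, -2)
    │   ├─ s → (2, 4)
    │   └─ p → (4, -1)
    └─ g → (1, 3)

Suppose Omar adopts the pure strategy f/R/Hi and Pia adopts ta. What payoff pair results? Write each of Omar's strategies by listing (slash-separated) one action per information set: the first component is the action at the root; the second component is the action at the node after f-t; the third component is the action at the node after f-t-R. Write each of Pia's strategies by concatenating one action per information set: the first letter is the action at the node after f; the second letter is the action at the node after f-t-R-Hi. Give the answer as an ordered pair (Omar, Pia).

(-3, -2)

Trace the play path from the root:
  Omar plays f
  Pia plays t at [f]
  Omar plays R at [f-t]
  Omar plays Hi at [f-t-R]
  Pia plays a at [f-t-R-Hi]
→ terminal payoff (-3, -2).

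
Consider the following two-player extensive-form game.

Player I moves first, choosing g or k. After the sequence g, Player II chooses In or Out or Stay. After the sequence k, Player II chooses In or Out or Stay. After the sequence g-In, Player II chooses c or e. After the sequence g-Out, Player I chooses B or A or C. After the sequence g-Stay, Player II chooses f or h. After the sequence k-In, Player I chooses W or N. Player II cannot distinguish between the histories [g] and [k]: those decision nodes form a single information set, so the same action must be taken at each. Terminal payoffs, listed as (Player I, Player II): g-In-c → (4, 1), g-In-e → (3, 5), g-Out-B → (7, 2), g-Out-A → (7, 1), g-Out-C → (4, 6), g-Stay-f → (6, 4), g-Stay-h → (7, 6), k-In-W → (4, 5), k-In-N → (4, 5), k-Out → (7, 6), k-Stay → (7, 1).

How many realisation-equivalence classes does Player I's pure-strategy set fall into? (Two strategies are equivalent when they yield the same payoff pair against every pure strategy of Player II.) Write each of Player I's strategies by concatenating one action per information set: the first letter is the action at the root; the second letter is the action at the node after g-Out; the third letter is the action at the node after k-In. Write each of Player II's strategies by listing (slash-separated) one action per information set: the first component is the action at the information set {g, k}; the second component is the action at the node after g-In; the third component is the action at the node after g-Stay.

4

Player I has 12 pure strategies: gBW, gBN, gAW, gAN, gCW, gCN, kBW, kBN, kAW, kAN, kCW, kCN. Columns: In/c/f, In/c/h, In/e/f, In/e/h, Out/c/f, Out/c/h, Out/e/f, Out/e/h, Stay/c/f, Stay/c/h, Stay/e/f, Stay/e/h.
{gBW, gBN} → row (4,1) (4,1) (3,5) (3,5) (7,2) (7,2) (7,2) (7,2) (6,4) (7,6) (6,4) (7,6)
{gAW, gAN} → row (4,1) (4,1) (3,5) (3,5) (7,1) (7,1) (7,1) (7,1) (6,4) (7,6) (6,4) (7,6)
{gCW, gCN} → row (4,1) (4,1) (3,5) (3,5) (4,6) (4,6) (4,6) (4,6) (6,4) (7,6) (6,4) (7,6)
{kBW, kBN, kAW, kAN, kCW, kCN} → row (4,5) (4,5) (4,5) (4,5) (7,6) (7,6) (7,6) (7,6) (7,1) (7,1) (7,1) (7,1)
That's 4 distinct rows out of 12 strategies.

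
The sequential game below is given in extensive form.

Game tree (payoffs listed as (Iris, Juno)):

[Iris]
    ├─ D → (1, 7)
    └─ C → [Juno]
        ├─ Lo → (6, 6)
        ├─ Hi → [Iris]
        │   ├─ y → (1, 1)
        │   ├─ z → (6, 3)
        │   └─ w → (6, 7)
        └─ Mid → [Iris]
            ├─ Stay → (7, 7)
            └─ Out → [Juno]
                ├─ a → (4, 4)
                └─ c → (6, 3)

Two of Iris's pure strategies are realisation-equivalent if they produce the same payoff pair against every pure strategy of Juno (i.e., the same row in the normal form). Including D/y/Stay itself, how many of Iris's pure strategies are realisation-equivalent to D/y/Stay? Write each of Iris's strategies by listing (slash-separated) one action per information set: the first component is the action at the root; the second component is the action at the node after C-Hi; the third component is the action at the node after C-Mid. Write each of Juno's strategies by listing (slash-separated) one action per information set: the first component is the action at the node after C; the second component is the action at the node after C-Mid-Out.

6

Row for D/y/Stay (columns Lo/a, Lo/c, Hi/a, Hi/c, Mid/a, Mid/c): (1,7) (1,7) (1,7) (1,7) (1,7) (1,7).
Under D/y/Stay, Iris's choice at the node after C-Hi and at the node after C-Mid can never be reached regardless of what Juno does, so varying those choices leaves every outcome unchanged.
Holding the reachable choices fixed and varying the unreachable ones freely already gives 3 × 2 = 6 equivalent strategies.
No other strategy reproduces this row, so those 6 are the full class: D/y/Stay, D/y/Out, D/z/Stay, D/z/Out, D/w/Stay, D/w/Out.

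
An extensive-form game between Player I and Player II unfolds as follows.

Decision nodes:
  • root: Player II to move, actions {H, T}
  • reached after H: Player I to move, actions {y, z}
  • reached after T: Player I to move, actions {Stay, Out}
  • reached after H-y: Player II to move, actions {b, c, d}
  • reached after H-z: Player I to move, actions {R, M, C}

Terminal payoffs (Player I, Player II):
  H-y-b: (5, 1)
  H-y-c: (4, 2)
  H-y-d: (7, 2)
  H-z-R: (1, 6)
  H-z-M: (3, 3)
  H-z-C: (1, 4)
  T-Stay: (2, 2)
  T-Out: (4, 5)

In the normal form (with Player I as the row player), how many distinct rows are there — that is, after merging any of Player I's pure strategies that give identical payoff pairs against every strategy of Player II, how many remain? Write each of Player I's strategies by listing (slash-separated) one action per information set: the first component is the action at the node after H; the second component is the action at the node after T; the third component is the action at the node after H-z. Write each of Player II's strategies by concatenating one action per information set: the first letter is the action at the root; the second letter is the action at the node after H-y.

8

Player I has 12 pure strategies: y/Stay/R, y/Stay/M, y/Stay/C, y/Out/R, y/Out/M, y/Out/C, z/Stay/R, z/Stay/M, z/Stay/C, z/Out/R, z/Out/M, z/Out/C. Columns: Hb, Hc, Hd, Tb, Tc, Td.
{y/Stay/R, y/Stay/M, y/Stay/C} → row (5,1) (4,2) (7,2) (2,2) (2,2) (2,2)
{y/Out/R, y/Out/M, y/Out/C} → row (5,1) (4,2) (7,2) (4,5) (4,5) (4,5)
{z/Stay/R} → row (1,6) (1,6) (1,6) (2,2) (2,2) (2,2)
{z/Stay/M} → row (3,3) (3,3) (3,3) (2,2) (2,2) (2,2)
{z/Stay/C} → row (1,4) (1,4) (1,4) (2,2) (2,2) (2,2)
{z/Out/R} → row (1,6) (1,6) (1,6) (4,5) (4,5) (4,5)
{z/Out/M} → row (3,3) (3,3) (3,3) (4,5) (4,5) (4,5)
{z/Out/C} → row (1,4) (1,4) (1,4) (4,5) (4,5) (4,5)
That's 8 distinct rows out of 12 strategies.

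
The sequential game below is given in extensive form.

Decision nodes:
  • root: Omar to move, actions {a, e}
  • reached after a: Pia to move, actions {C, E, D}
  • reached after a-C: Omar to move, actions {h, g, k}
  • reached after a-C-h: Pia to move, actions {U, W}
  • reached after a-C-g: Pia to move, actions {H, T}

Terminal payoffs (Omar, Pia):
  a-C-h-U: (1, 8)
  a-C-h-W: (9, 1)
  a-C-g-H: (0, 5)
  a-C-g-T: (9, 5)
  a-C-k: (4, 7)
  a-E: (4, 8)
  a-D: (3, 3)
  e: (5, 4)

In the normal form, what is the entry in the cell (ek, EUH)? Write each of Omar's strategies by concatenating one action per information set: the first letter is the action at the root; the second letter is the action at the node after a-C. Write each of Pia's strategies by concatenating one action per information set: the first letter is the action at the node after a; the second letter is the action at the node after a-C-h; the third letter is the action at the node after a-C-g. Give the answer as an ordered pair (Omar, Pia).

(5, 4)

Trace the play path from the root:
  Omar plays e
→ terminal payoff (5, 4).
(Omar's choice at the node after a-C is never reached on this path, so it doesn't affect the outcome.)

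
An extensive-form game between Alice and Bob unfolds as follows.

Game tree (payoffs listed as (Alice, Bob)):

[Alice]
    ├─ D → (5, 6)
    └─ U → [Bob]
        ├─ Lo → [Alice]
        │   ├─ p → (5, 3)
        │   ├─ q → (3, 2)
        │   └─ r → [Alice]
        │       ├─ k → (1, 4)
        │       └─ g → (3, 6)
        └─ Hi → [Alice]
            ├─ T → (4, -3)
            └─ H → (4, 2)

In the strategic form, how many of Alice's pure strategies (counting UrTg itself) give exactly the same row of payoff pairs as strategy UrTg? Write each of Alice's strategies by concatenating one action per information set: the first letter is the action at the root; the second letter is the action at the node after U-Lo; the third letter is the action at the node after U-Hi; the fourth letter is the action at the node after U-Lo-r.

1

Row for UrTg (columns Lo, Hi): (3,6) (4,-3).
Every one of Alice's information sets is on the play path for some reply by Bob when Alice follows UrTg.
Changing the action at any of them therefore changes at least one column, so only UrTg itself gives this row.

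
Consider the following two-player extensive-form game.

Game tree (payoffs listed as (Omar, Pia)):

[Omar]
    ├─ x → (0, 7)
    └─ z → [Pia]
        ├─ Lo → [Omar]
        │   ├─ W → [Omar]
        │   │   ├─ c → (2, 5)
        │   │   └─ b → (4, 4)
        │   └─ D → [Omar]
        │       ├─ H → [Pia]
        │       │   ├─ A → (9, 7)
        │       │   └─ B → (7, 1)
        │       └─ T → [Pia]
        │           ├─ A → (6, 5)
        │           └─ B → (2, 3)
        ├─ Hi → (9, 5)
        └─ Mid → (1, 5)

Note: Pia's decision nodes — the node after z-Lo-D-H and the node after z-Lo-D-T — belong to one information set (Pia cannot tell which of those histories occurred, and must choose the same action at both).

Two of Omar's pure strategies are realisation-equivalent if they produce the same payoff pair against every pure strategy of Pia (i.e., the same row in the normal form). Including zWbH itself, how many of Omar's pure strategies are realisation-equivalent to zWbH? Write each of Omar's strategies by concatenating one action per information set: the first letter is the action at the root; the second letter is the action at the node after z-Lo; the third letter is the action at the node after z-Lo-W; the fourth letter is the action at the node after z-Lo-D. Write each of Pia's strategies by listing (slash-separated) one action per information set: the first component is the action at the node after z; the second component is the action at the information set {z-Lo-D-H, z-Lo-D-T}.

Row for zWbH (columns Lo/A, Lo/B, Hi/A, Hi/B, Mid/A, Mid/B): (4,4) (4,4) (9,5) (9,5) (1,5) (1,5).
Under zWbH, Omar's choice at the node after z-Lo-D can never be reached regardless of what Pia does, so varying those choices leaves every outcome unchanged.
Holding the reachable choices fixed and varying the unreachable one freely already gives 2 equivalent strategies.
No other strategy reproduces this row, so those 2 are the full class: zWbH, zWbT.

2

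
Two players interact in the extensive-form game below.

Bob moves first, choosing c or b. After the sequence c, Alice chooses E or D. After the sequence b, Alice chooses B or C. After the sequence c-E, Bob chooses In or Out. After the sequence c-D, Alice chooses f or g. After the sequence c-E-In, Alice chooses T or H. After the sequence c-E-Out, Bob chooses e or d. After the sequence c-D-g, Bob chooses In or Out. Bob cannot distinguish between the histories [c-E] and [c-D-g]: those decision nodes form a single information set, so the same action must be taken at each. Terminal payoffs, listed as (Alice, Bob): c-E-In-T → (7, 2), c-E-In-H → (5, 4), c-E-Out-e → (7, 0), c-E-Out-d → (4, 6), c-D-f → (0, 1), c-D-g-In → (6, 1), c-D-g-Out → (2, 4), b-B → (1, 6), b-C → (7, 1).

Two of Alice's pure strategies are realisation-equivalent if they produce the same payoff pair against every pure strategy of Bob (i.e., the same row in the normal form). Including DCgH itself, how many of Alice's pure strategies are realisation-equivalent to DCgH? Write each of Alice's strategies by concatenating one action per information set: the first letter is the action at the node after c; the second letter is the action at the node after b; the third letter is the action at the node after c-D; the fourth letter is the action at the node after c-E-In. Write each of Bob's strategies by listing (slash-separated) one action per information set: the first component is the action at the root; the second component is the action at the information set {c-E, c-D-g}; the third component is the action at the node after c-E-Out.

2

Row for DCgH (columns c/In/e, c/In/d, c/Out/e, c/Out/d, b/In/e, b/In/d, b/Out/e, b/Out/d): (6,1) (6,1) (2,4) (2,4) (7,1) (7,1) (7,1) (7,1).
Under DCgH, Alice's choice at the node after c-E-In can never be reached regardless of what Bob does, so varying those choices leaves every outcome unchanged.
Holding the reachable choices fixed and varying the unreachable one freely already gives 2 equivalent strategies.
No other strategy reproduces this row, so those 2 are the full class: DCgT, DCgH.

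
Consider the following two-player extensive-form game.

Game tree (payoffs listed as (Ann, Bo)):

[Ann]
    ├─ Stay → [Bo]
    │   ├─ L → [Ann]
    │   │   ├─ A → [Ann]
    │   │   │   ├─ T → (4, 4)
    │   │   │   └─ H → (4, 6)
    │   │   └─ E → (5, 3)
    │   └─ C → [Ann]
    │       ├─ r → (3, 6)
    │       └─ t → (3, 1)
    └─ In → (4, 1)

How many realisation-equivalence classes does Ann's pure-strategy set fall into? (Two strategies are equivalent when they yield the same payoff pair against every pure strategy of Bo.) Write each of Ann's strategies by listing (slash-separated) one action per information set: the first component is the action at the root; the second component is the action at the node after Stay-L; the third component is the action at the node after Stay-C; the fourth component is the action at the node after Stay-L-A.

Ann has 16 pure strategies: Stay/A/r/T, Stay/A/r/H, Stay/A/t/T, Stay/A/t/H, Stay/E/r/T, Stay/E/r/H, Stay/E/t/T, Stay/E/t/H, In/A/r/T, In/A/r/H, In/A/t/T, In/A/t/H, In/E/r/T, In/E/r/H, In/E/t/T, In/E/t/H. Columns: L, C.
{Stay/A/r/T} → row (4,4) (3,6)
{Stay/A/r/H} → row (4,6) (3,6)
{Stay/A/t/T} → row (4,4) (3,1)
{Stay/A/t/H} → row (4,6) (3,1)
{Stay/E/r/T, Stay/E/r/H} → row (5,3) (3,6)
{Stay/E/t/T, Stay/E/t/H} → row (5,3) (3,1)
{In/A/r/T, In/A/r/H, In/A/t/T, In/A/t/H, In/E/r/T, In/E/r/H, In/E/t/T, In/E/t/H} → row (4,1) (4,1)
That's 7 distinct rows out of 16 strategies.

7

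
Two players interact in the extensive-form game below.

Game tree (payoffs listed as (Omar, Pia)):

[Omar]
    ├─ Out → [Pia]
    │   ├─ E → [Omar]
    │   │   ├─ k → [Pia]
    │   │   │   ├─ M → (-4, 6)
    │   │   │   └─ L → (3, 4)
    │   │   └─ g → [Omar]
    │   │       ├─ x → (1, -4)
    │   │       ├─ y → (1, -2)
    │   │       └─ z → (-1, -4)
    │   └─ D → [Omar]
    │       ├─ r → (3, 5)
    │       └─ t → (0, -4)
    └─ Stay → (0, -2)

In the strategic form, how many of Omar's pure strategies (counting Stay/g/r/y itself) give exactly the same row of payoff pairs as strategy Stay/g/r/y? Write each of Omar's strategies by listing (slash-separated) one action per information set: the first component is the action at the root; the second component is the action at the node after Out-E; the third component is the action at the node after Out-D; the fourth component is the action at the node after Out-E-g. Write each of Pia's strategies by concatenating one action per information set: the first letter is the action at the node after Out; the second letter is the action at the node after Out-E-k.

12

Row for Stay/g/r/y (columns EM, EL, DM, DL): (0,-2) (0,-2) (0,-2) (0,-2).
Under Stay/g/r/y, Omar's choice at the node after Out-E and at the node after Out-D and at the node after Out-E-g can never be reached regardless of what Pia does, so varying those choices leaves every outcome unchanged.
Holding the reachable choices fixed and varying the unreachable ones freely already gives 2 × 2 × 3 = 12 equivalent strategies.
No other strategy reproduces this row, so those 12 are the full class: Stay/k/r/x, Stay/k/r/y, Stay/k/r/z, Stay/k/t/x, Stay/k/t/y, Stay/k/t/z, Stay/g/r/x, Stay/g/r/y, Stay/g/r/z, Stay/g/t/x, Stay/g/t/y, Stay/g/t/z.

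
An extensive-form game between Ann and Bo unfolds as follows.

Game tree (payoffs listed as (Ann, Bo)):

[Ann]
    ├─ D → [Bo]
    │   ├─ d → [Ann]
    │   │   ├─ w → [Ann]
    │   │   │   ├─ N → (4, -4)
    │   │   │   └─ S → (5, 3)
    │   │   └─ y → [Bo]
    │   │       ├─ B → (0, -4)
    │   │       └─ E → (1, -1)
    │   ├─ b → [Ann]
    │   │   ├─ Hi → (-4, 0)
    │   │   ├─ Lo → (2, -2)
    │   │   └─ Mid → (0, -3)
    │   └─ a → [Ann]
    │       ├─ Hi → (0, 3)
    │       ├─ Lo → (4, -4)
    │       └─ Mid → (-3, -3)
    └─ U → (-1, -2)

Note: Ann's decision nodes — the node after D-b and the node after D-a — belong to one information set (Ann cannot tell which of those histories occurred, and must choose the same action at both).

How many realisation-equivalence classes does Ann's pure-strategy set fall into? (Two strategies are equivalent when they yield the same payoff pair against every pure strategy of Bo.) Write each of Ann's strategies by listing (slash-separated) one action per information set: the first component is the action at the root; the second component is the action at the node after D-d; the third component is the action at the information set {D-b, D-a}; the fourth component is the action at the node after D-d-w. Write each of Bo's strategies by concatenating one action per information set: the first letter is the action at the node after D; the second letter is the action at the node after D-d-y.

Ann has 24 pure strategies: D/w/Hi/N, D/w/Hi/S, D/w/Lo/N, D/w/Lo/S, D/w/Mid/N, D/w/Mid/S, D/y/Hi/N, D/y/Hi/S, D/y/Lo/N, D/y/Lo/S, D/y/Mid/N, D/y/Mid/S, U/w/Hi/N, U/w/Hi/S, U/w/Lo/N, U/w/Lo/S, U/w/Mid/N, U/w/Mid/S, U/y/Hi/N, U/y/Hi/S, U/y/Lo/N, U/y/Lo/S, U/y/Mid/N, U/y/Mid/S. Columns: dB, dE, bB, bE, aB, aE.
{D/w/Hi/N} → row (4,-4) (4,-4) (-4,0) (-4,0) (0,3) (0,3)
{D/w/Hi/S} → row (5,3) (5,3) (-4,0) (-4,0) (0,3) (0,3)
{D/w/Lo/N} → row (4,-4) (4,-4) (2,-2) (2,-2) (4,-4) (4,-4)
{D/w/Lo/S} → row (5,3) (5,3) (2,-2) (2,-2) (4,-4) (4,-4)
{D/w/Mid/N} → row (4,-4) (4,-4) (0,-3) (0,-3) (-3,-3) (-3,-3)
{D/w/Mid/S} → row (5,3) (5,3) (0,-3) (0,-3) (-3,-3) (-3,-3)
{D/y/Hi/N, D/y/Hi/S} → row (0,-4) (1,-1) (-4,0) (-4,0) (0,3) (0,3)
{D/y/Lo/N, D/y/Lo/S} → row (0,-4) (1,-1) (2,-2) (2,-2) (4,-4) (4,-4)
{D/y/Mid/N, D/y/Mid/S} → row (0,-4) (1,-1) (0,-3) (0,-3) (-3,-3) (-3,-3)
{U/w/Hi/N, U/w/Hi/S, U/w/Lo/N, U/w/Lo/S, U/w/Mid/N, U/w/Mid/S, U/y/Hi/N, U/y/Hi/S, U/y/Lo/N, U/y/Lo/S, U/y/Mid/N, U/y/Mid/S} → row (-1,-2) (-1,-2) (-1,-2) (-1,-2) (-1,-2) (-1,-2)
That's 10 distinct rows out of 24 strategies.

10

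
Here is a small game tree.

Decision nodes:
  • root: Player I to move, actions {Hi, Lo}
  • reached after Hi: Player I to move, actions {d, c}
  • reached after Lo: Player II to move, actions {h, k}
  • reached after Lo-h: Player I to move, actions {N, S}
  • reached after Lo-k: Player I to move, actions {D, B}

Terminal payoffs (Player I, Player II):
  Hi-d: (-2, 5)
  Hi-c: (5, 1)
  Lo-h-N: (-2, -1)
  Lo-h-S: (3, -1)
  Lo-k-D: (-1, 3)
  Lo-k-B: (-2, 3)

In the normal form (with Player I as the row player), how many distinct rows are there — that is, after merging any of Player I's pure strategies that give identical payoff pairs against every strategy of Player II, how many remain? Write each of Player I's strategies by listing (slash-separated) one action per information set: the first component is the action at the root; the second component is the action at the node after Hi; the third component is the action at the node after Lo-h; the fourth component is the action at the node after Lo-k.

6

Player I has 16 pure strategies: Hi/d/N/D, Hi/d/N/B, Hi/d/S/D, Hi/d/S/B, Hi/c/N/D, Hi/c/N/B, Hi/c/S/D, Hi/c/S/B, Lo/d/N/D, Lo/d/N/B, Lo/d/S/D, Lo/d/S/B, Lo/c/N/D, Lo/c/N/B, Lo/c/S/D, Lo/c/S/B. Columns: h, k.
{Hi/d/N/D, Hi/d/N/B, Hi/d/S/D, Hi/d/S/B} → row (-2,5) (-2,5)
{Hi/c/N/D, Hi/c/N/B, Hi/c/S/D, Hi/c/S/B} → row (5,1) (5,1)
{Lo/d/N/D, Lo/c/N/D} → row (-2,-1) (-1,3)
{Lo/d/N/B, Lo/c/N/B} → row (-2,-1) (-2,3)
{Lo/d/S/D, Lo/c/S/D} → row (3,-1) (-1,3)
{Lo/d/S/B, Lo/c/S/B} → row (3,-1) (-2,3)
That's 6 distinct rows out of 16 strategies.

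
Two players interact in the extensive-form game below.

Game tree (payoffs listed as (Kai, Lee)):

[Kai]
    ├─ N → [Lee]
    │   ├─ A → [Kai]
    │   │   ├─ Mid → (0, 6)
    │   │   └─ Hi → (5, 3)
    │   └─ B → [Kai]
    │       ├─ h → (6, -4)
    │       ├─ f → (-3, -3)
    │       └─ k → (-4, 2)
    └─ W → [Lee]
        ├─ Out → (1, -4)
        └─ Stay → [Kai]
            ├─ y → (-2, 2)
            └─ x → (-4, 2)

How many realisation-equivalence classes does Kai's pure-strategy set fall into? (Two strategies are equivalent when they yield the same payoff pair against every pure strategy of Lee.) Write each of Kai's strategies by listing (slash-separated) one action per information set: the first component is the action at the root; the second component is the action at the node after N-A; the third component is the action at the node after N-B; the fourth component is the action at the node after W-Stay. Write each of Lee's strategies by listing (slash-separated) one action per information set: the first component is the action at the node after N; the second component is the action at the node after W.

8

Kai has 24 pure strategies: N/Mid/h/y, N/Mid/h/x, N/Mid/f/y, N/Mid/f/x, N/Mid/k/y, N/Mid/k/x, N/Hi/h/y, N/Hi/h/x, N/Hi/f/y, N/Hi/f/x, N/Hi/k/y, N/Hi/k/x, W/Mid/h/y, W/Mid/h/x, W/Mid/f/y, W/Mid/f/x, W/Mid/k/y, W/Mid/k/x, W/Hi/h/y, W/Hi/h/x, W/Hi/f/y, W/Hi/f/x, W/Hi/k/y, W/Hi/k/x. Columns: A/Out, A/Stay, B/Out, B/Stay.
{N/Mid/h/y, N/Mid/h/x} → row (0,6) (0,6) (6,-4) (6,-4)
{N/Mid/f/y, N/Mid/f/x} → row (0,6) (0,6) (-3,-3) (-3,-3)
{N/Mid/k/y, N/Mid/k/x} → row (0,6) (0,6) (-4,2) (-4,2)
{N/Hi/h/y, N/Hi/h/x} → row (5,3) (5,3) (6,-4) (6,-4)
{N/Hi/f/y, N/Hi/f/x} → row (5,3) (5,3) (-3,-3) (-3,-3)
{N/Hi/k/y, N/Hi/k/x} → row (5,3) (5,3) (-4,2) (-4,2)
{W/Mid/h/y, W/Mid/f/y, W/Mid/k/y, W/Hi/h/y, W/Hi/f/y, W/Hi/k/y} → row (1,-4) (-2,2) (1,-4) (-2,2)
{W/Mid/h/x, W/Mid/f/x, W/Mid/k/x, W/Hi/h/x, W/Hi/f/x, W/Hi/k/x} → row (1,-4) (-4,2) (1,-4) (-4,2)
That's 8 distinct rows out of 24 strategies.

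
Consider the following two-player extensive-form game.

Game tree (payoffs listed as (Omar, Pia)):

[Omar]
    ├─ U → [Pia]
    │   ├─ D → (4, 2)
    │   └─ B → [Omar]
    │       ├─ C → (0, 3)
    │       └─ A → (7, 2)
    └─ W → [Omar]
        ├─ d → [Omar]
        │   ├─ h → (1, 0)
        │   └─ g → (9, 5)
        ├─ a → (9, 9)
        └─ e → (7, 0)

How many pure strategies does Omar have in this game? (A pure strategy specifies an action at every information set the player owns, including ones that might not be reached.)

Omar owns the root with actions {U, W} — two choices.
Omar owns the node after W with actions {d, a, e} — three choices.
Omar owns the node after U-B with actions {C, A} — two choices.
Omar owns the node after W-d with actions {h, g} — two choices.
A pure strategy fixes one action at each information set independently, so the count is the product 2 × 3 × 2 × 2 = 24.

24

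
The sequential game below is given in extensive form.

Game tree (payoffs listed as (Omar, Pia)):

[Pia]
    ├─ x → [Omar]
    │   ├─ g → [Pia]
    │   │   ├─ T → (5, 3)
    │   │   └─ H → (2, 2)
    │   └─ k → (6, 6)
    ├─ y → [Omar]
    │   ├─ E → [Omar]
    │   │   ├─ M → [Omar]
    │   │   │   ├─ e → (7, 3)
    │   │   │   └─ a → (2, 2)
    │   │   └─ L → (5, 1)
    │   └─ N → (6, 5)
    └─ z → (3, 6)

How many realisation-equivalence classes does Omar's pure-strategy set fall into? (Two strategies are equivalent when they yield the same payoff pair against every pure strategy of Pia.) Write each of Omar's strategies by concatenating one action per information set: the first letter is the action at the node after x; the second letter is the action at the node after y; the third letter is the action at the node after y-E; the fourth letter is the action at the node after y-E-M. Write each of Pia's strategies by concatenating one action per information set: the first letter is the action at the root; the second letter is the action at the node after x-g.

8

Omar has 16 pure strategies: gEMe, gEMa, gELe, gELa, gNMe, gNMa, gNLe, gNLa, kEMe, kEMa, kELe, kELa, kNMe, kNMa, kNLe, kNLa. Columns: xT, xH, yT, yH, zT, zH.
{gEMe} → row (5,3) (2,2) (7,3) (7,3) (3,6) (3,6)
{gEMa} → row (5,3) (2,2) (2,2) (2,2) (3,6) (3,6)
{gELe, gELa} → row (5,3) (2,2) (5,1) (5,1) (3,6) (3,6)
{gNMe, gNMa, gNLe, gNLa} → row (5,3) (2,2) (6,5) (6,5) (3,6) (3,6)
{kEMe} → row (6,6) (6,6) (7,3) (7,3) (3,6) (3,6)
{kEMa} → row (6,6) (6,6) (2,2) (2,2) (3,6) (3,6)
{kELe, kELa} → row (6,6) (6,6) (5,1) (5,1) (3,6) (3,6)
{kNMe, kNMa, kNLe, kNLa} → row (6,6) (6,6) (6,5) (6,5) (3,6) (3,6)
That's 8 distinct rows out of 16 strategies.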